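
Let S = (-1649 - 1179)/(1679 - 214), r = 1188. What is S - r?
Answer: -1743248/1465 ≈ -1189.9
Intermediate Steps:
S = -2828/1465 ≈ -1.9304
S - r = -2828/1465 - 1*1188 = -2828/1465 - 1188 = -1743248/1465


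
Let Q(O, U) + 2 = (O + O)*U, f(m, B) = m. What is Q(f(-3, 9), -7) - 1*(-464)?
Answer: 504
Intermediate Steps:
Q(O, U) = -2 + 2*O*U (Q(O, U) = -2 + (O + O)*U = -2 + (2*O)*U = -2 + 2*O*U)
Q(f(-3, 9), -7) - 1*(-464) = (-2 + 2*(-3)*(-7)) - 1*(-464) = (-2 + 42) + 464 = 40 + 464 = 504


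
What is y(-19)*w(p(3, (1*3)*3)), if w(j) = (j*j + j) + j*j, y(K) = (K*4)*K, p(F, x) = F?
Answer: 30324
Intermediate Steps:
y(K) = 4*K² (y(K) = (4*K)*K = 4*K²)
w(j) = j + 2*j² (w(j) = (j² + j) + j² = (j + j²) + j² = j + 2*j²)
y(-19)*w(p(3, (1*3)*3)) = (4*(-19)²)*(3*(1 + 2*3)) = (4*361)*(3*(1 + 6)) = 1444*(3*7) = 1444*21 = 30324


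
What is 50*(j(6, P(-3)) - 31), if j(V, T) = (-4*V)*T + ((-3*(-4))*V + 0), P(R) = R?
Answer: 5650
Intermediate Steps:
j(V, T) = 12*V - 4*T*V (j(V, T) = -4*T*V + (12*V + 0) = -4*T*V + 12*V = 12*V - 4*T*V)
50*(j(6, P(-3)) - 31) = 50*(4*6*(3 - 1*(-3)) - 31) = 50*(4*6*(3 + 3) - 31) = 50*(4*6*6 - 31) = 50*(144 - 31) = 50*113 = 5650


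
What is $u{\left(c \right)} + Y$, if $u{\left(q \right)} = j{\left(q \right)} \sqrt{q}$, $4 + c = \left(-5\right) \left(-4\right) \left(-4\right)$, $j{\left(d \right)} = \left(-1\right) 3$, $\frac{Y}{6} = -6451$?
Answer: $-38706 - 6 i \sqrt{21} \approx -38706.0 - 27.495 i$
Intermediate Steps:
$Y = -38706$ ($Y = 6 \left(-6451\right) = -38706$)
$j{\left(d \right)} = -3$
$c = -84$ ($c = -4 + \left(-5\right) \left(-4\right) \left(-4\right) = -4 + 20 \left(-4\right) = -4 - 80 = -84$)
$u{\left(q \right)} = - 3 \sqrt{q}$
$u{\left(c \right)} + Y = - 3 \sqrt{-84} - 38706 = - 3 \cdot 2 i \sqrt{21} - 38706 = - 6 i \sqrt{21} - 38706 = -38706 - 6 i \sqrt{21}$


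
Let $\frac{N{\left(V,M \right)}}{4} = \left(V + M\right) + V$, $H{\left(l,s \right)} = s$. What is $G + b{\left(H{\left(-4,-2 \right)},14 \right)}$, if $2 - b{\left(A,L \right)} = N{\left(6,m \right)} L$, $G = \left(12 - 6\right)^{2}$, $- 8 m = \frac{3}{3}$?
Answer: $-627$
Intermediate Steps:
$m = - \frac{1}{8}$ ($m = - \frac{3 \cdot \frac{1}{3}}{8} = \left(- \frac{1}{8}\right) 1 = - \frac{1}{8} \approx -0.125$)
$N{\left(V,M \right)} = 4 M + 8 V$ ($N{\left(V,M \right)} = 4 \left(\left(V + M\right) + V\right) = 4 \left(\left(M + V\right) + V\right) = 4 \left(M + 2 V\right) = 4 M + 8 V$)
$G = 36$ ($G = 6^{2} = 36$)
$b{\left(A,L \right)} = 2 - \frac{95 L}{2}$ ($b{\left(A,L \right)} = 2 - \left(4 \left(- \frac{1}{8}\right) + 8 \cdot 6\right) L = 2 - \left(- \frac{1}{2} + 48\right) L = 2 - \frac{95 L}{2}$)
$G + b{\left(H{\left(-4,-2 \right)},14 \right)} = 36 + \left(2 - 665\right) = 36 - 663 = -627$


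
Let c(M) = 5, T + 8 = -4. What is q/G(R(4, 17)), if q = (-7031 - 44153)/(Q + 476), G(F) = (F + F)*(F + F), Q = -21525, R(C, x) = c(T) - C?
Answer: 1828/3007 ≈ 0.60791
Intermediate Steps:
T = -12 (T = -8 - 4 = -12)
R(C, x) = 5 - C
G(F) = 4*F**2 (G(F) = (2*F)*(2*F) = 4*F**2)
q = 7312/3007 (q = (-7031 - 44153)/(-21525 + 476) = -51184/(-21049) = -51184*(-1/21049) = 7312/3007 ≈ 2.4317)
q/G(R(4, 17)) = 7312/(3007*((4*(5 - 1*4)**2))) = 7312/(3007*((4*(5 - 4)**2))) = 7312/(3007*((4*1**2))) = 7312/(3007*((4*1))) = (7312/3007)/4 = (7312/3007)*(1/4) = 1828/3007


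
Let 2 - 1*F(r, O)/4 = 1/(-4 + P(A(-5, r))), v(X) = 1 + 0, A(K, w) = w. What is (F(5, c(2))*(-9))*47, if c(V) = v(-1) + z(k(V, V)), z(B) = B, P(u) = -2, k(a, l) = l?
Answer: -3666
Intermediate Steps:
v(X) = 1
c(V) = 1 + V
F(r, O) = 26/3 (F(r, O) = 8 - 4/(-4 - 2) = 8 - 4/(-6) = 8 - 4*(-⅙) = 8 + ⅔ = 26/3)
(F(5, c(2))*(-9))*47 = ((26/3)*(-9))*47 = -78*47 = -3666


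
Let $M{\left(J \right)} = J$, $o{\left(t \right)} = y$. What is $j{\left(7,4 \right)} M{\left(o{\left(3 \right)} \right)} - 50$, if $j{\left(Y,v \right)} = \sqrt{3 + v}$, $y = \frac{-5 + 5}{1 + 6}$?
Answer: $-50$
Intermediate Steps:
$y = 0$ ($y = \frac{0}{7} = 0 \cdot \frac{1}{7} = 0$)
$o{\left(t \right)} = 0$
$j{\left(7,4 \right)} M{\left(o{\left(3 \right)} \right)} - 50 = \sqrt{3 + 4} \cdot 0 - 50 = \sqrt{7} \cdot 0 - 50 = 0 - 50 = -50$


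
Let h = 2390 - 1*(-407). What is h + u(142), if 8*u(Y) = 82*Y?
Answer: 8505/2 ≈ 4252.5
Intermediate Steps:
u(Y) = 41*Y/4 (u(Y) = (82*Y)/8 = 41*Y/4)
h = 2797 (h = 2390 + 407 = 2797)
h + u(142) = 2797 + (41/4)*142 = 2797 + 2911/2 = 8505/2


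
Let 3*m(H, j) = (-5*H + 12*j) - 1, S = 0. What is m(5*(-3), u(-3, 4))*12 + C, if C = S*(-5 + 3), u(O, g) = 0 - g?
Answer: 104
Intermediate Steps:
u(O, g) = -g
m(H, j) = -1/3 + 4*j - 5*H/3 (m(H, j) = ((-5*H + 12*j) - 1)/3 = (-1 - 5*H + 12*j)/3 = -1/3 + 4*j - 5*H/3)
C = 0 (C = 0*(-5 + 3) = 0*(-2) = 0)
m(5*(-3), u(-3, 4))*12 + C = (-1/3 + 4*(-1*4) - 25*(-3)/3)*12 + 0 = (-1/3 + 4*(-4) - 5/3*(-15))*12 + 0 = (-1/3 - 16 + 25)*12 + 0 = (26/3)*12 + 0 = 104 + 0 = 104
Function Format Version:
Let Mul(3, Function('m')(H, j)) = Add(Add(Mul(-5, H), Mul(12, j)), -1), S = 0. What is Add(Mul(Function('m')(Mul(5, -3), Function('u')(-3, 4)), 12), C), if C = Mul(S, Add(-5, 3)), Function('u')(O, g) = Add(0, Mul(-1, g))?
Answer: 104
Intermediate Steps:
Function('u')(O, g) = Mul(-1, g)
Function('m')(H, j) = Add(Rational(-1, 3), Mul(4, j), Mul(Rational(-5, 3), H)) (Function('m')(H, j) = Mul(Rational(1, 3), Add(Add(Mul(-5, H), Mul(12, j)), -1)) = Mul(Rational(1, 3), Add(-1, Mul(-5, H), Mul(12, j))) = Add(Rational(-1, 3), Mul(4, j), Mul(Rational(-5, 3), H)))
C = 0 (C = Mul(0, Add(-5, 3)) = Mul(0, -2) = 0)
Add(Mul(Function('m')(Mul(5, -3), Function('u')(-3, 4)), 12), C) = Add(Mul(Add(Rational(-1, 3), Mul(4, Mul(-1, 4)), Mul(Rational(-5, 3), Mul(5, -3))), 12), 0) = Add(Mul(Add(Rational(-1, 3), Mul(4, -4), Mul(Rational(-5, 3), -15)), 12), 0) = Add(Mul(Add(Rational(-1, 3), -16, 25), 12), 0) = Add(Mul(Rational(26, 3), 12), 0) = Add(104, 0) = 104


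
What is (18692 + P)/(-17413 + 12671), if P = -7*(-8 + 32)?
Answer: -9262/2371 ≈ -3.9064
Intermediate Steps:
P = -168 (P = -7*24 = -168)
(18692 + P)/(-17413 + 12671) = (18692 - 168)/(-17413 + 12671) = 18524/(-4742) = 18524*(-1/4742) = -9262/2371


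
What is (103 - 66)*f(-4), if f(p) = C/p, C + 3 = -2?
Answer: 185/4 ≈ 46.250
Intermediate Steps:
C = -5 (C = -3 - 2 = -5)
f(p) = -5/p
(103 - 66)*f(-4) = (103 - 66)*(-5/(-4)) = 37*(-5*(-¼)) = 37*(5/4) = 185/4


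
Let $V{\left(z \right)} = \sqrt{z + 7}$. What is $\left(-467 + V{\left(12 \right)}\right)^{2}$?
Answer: $\left(467 - \sqrt{19}\right)^{2} \approx 2.1404 \cdot 10^{5}$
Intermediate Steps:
$V{\left(z \right)} = \sqrt{7 + z}$
$\left(-467 + V{\left(12 \right)}\right)^{2} = \left(-467 + \sqrt{7 + 12}\right)^{2} = \left(-467 + \sqrt{19}\right)^{2}$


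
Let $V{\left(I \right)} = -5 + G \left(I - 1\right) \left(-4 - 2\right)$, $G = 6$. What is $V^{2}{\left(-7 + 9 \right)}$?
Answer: $1681$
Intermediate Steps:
$V{\left(I \right)} = 31 - 36 I$ ($V{\left(I \right)} = -5 + 6 \left(I - 1\right) \left(-4 - 2\right) = -5 + 6 \left(-1 + I\right) \left(-6\right) = -5 + 6 \left(6 - 6 I\right) = -5 - \left(-36 + 36 I\right) = 31 - 36 I$)
$V^{2}{\left(-7 + 9 \right)} = \left(31 - 36 \left(-7 + 9\right)\right)^{2} = \left(31 - 72\right)^{2} = \left(-41\right)^{2} = 1681$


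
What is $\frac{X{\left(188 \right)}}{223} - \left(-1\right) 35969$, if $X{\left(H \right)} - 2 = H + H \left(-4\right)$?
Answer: $\frac{8020525}{223} \approx 35967.0$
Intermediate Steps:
$X{\left(H \right)} = 2 - 3 H$ ($X{\left(H \right)} = 2 + \left(H + H \left(-4\right)\right) = 2 + \left(H - 4 H\right) = 2 - 3 H$)
$\frac{X{\left(188 \right)}}{223} - \left(-1\right) 35969 = \frac{2 - 564}{223} - \left(-1\right) 35969 = \left(2 - 564\right) \frac{1}{223} - -35969 = \left(-562\right) \frac{1}{223} + 35969 = - \frac{562}{223} + 35969 = \frac{8020525}{223}$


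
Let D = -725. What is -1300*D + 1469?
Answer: 943969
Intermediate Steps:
-1300*D + 1469 = -1300*(-725) + 1469 = 942500 + 1469 = 943969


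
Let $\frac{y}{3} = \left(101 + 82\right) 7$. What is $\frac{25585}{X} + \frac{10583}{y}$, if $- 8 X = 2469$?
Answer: $- \frac{253485271}{3162789} \approx -80.146$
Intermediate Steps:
$X = - \frac{2469}{8}$ ($X = \left(- \frac{1}{8}\right) 2469 = - \frac{2469}{8} \approx -308.63$)
$y = 3843$ ($y = 3 \left(101 + 82\right) 7 = 3 \cdot 183 \cdot 7 = 3 \cdot 1281 = 3843$)
$\frac{25585}{X} + \frac{10583}{y} = \frac{25585}{- \frac{2469}{8}} + \frac{10583}{3843} = 25585 \left(- \frac{8}{2469}\right) + 10583 \cdot \frac{1}{3843} = - \frac{204680}{2469} + \frac{10583}{3843} = - \frac{253485271}{3162789}$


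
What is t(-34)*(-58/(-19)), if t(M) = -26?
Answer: -1508/19 ≈ -79.368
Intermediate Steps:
t(-34)*(-58/(-19)) = -(-1508)/(-19) = -(-1508)*(-1)/19 = -26*58/19 = -1508/19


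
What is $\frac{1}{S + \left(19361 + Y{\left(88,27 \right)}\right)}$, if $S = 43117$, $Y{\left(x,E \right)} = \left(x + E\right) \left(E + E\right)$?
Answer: $\frac{1}{68688} \approx 1.4559 \cdot 10^{-5}$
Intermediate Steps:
$Y{\left(x,E \right)} = 2 E \left(E + x\right)$ ($Y{\left(x,E \right)} = \left(E + x\right) 2 E = 2 E \left(E + x\right)$)
$\frac{1}{S + \left(19361 + Y{\left(88,27 \right)}\right)} = \frac{1}{43117 + \left(19361 + 2 \cdot 27 \left(27 + 88\right)\right)} = \frac{1}{43117 + \left(19361 + 2 \cdot 27 \cdot 115\right)} = \frac{1}{43117 + \left(19361 + 6210\right)} = \frac{1}{43117 + 25571} = \frac{1}{68688}$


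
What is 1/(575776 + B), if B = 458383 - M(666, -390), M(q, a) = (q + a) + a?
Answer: 1/1034273 ≈ 9.6686e-7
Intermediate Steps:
M(q, a) = q + 2*a (M(q, a) = (a + q) + a = q + 2*a)
B = 458497 (B = 458383 - (666 + 2*(-390)) = 458383 - (666 - 780) = 458383 - 1*(-114) = 458383 + 114 = 458497)
1/(575776 + B) = 1/(575776 + 458497) = 1/1034273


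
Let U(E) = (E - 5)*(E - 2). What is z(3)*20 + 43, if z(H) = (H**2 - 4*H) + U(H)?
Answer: -57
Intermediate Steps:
U(E) = (-5 + E)*(-2 + E)
z(H) = 10 - 11*H + 2*H**2 (z(H) = (H**2 - 4*H) + (10 + H**2 - 7*H) = 10 - 11*H + 2*H**2)
z(3)*20 + 43 = (10 - 11*3 + 2*3**2)*20 + 43 = (10 - 33 + 2*9)*20 + 43 = (10 - 33 + 18)*20 + 43 = -5*20 + 43 = -100 + 43 = -57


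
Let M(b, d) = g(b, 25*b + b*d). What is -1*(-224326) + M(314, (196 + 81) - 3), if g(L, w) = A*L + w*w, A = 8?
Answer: 8814807834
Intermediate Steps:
g(L, w) = w² + 8*L (g(L, w) = 8*L + w*w = 8*L + w² = w² + 8*L)
M(b, d) = (25*b + b*d)² + 8*b
-1*(-224326) + M(314, (196 + 81) - 3) = -1*(-224326) + 314*(8 + 314*(25 + ((196 + 81) - 3))²) = 224326 + 314*(8 + 314*(25 + (277 - 3))²) = 224326 + 314*(8 + 314*(25 + 274)²) = 224326 + 314*(8 + 314*299²) = 224326 + 314*(8 + 314*89401) = 224326 + 314*(8 + 28071914) = 224326 + 314*28071922 = 224326 + 8814583508 = 8814807834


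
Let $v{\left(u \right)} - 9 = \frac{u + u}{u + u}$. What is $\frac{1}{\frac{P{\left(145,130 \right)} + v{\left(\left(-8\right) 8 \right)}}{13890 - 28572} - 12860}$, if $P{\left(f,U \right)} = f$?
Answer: $- \frac{14682}{188810675} \approx -7.776 \cdot 10^{-5}$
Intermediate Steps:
$v{\left(u \right)} = 10$ ($v{\left(u \right)} = 9 + \frac{u + u}{u + u} = 9 + \frac{2 u}{2 u} = 9 + 2 u \frac{1}{2 u} = 9 + 1 = 10$)
$\frac{1}{\frac{P{\left(145,130 \right)} + v{\left(\left(-8\right) 8 \right)}}{13890 - 28572} - 12860} = \frac{1}{\frac{145 + 10}{13890 - 28572} - 12860} = \frac{1}{\frac{155}{-14682} - 12860} = \frac{1}{155 \left(- \frac{1}{14682}\right) - 12860} = \frac{1}{- \frac{155}{14682} - 12860} = \frac{1}{- \frac{188810675}{14682}} = - \frac{14682}{188810675}$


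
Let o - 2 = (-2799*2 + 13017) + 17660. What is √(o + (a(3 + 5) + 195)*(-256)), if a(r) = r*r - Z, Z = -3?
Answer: I*√41991 ≈ 204.92*I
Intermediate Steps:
a(r) = 3 + r² (a(r) = r*r - 1*(-3) = r² + 3 = 3 + r²)
o = 25081 (o = 2 + ((-2799*2 + 13017) + 17660) = 2 + ((-5598 + 13017) + 17660) = 2 + (7419 + 17660) = 2 + 25079 = 25081)
√(o + (a(3 + 5) + 195)*(-256)) = √(25081 + ((3 + (3 + 5)²) + 195)*(-256)) = √(25081 + ((3 + 8²) + 195)*(-256)) = √(25081 + ((3 + 64) + 195)*(-256)) = √(25081 + (67 + 195)*(-256)) = √(25081 + 262*(-256)) = √(25081 - 67072) = √(-41991) = I*√41991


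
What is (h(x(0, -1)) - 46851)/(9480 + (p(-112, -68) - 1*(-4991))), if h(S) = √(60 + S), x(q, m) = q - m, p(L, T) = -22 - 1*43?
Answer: -2231/686 + √61/14406 ≈ -3.2516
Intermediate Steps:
p(L, T) = -65 (p(L, T) = -22 - 43 = -65)
(h(x(0, -1)) - 46851)/(9480 + (p(-112, -68) - 1*(-4991))) = (√(60 + (0 - 1*(-1))) - 46851)/(9480 + (-65 - 1*(-4991))) = (√(60 + (0 + 1)) - 46851)/(9480 + (-65 + 4991)) = (√(60 + 1) - 46851)/(9480 + 4926) = (√61 - 46851)/14406 = (-46851 + √61)*(1/14406) = -2231/686 + √61/14406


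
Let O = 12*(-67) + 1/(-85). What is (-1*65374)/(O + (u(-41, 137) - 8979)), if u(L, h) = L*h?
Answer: 5556790/1309001 ≈ 4.2451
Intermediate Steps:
O = -68341/85 (O = -804 - 1/85 = -68341/85 ≈ -804.01)
(-1*65374)/(O + (u(-41, 137) - 8979)) = (-1*65374)/(-68341/85 + (-41*137 - 8979)) = -65374/(-68341/85 + (-5617 - 8979)) = -65374/(-68341/85 - 14596) = -65374/(-1309001/85) = -65374*(-85/1309001) = 5556790/1309001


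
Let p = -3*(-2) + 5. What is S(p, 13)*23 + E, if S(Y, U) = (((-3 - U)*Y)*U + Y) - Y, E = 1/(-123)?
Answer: -6472753/123 ≈ -52624.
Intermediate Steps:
p = 11 (p = 6 + 5 = 11)
E = -1/123 ≈ -0.0081301
S(Y, U) = U*Y*(-3 - U) (S(Y, U) = ((Y*(-3 - U))*U + Y) - Y = (U*Y*(-3 - U) + Y) - Y = (Y + U*Y*(-3 - U)) - Y = U*Y*(-3 - U))
S(p, 13)*23 + E = -1*13*11*(3 + 13)*23 - 1/123 = -1*13*11*16*23 - 1/123 = -2288*23 - 1/123 = -52624 - 1/123 = -6472753/123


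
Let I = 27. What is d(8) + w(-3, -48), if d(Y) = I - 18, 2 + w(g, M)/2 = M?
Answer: -91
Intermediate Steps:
w(g, M) = -4 + 2*M
d(Y) = 9 (d(Y) = 27 - 18 = 9)
d(8) + w(-3, -48) = 9 + (-4 + 2*(-48)) = 9 + (-4 - 96) = 9 - 100 = -91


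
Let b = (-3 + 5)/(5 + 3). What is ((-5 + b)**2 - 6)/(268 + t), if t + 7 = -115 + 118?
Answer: 265/4224 ≈ 0.062737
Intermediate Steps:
b = 1/4 (b = 2/8 = 2*(1/8) = 1/4 ≈ 0.25000)
t = -4 (t = -7 + (-115 + 118) = -7 + 3 = -4)
((-5 + b)**2 - 6)/(268 + t) = ((-5 + 1/4)**2 - 6)/(268 - 4) = ((-19/4)**2 - 6)/264 = (361/16 - 6)*(1/264) = (265/16)*(1/264) = 265/4224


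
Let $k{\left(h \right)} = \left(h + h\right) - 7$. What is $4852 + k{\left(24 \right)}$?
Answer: $4893$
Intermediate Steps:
$k{\left(h \right)} = -7 + 2 h$ ($k{\left(h \right)} = 2 h - 7 = -7 + 2 h$)
$4852 + k{\left(24 \right)} = 4852 + \left(-7 + 2 \cdot 24\right) = 4852 + \left(-7 + 48\right) = 4852 + 41 = 4893$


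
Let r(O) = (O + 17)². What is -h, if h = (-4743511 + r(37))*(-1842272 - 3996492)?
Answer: -27679215424580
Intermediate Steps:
r(O) = (17 + O)²
h = 27679215424580 (h = (-4743511 + (17 + 37)²)*(-1842272 - 3996492) = (-4743511 + 54²)*(-5838764) = (-4743511 + 2916)*(-5838764) = -4740595*(-5838764) = 27679215424580)
-h = -1*27679215424580 = -27679215424580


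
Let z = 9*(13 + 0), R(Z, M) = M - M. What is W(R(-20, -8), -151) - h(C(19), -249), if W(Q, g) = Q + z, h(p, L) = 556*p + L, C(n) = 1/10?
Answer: 1552/5 ≈ 310.40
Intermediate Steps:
C(n) = ⅒
R(Z, M) = 0
h(p, L) = L + 556*p
z = 117 (z = 9*13 = 117)
W(Q, g) = 117 + Q (W(Q, g) = Q + 117 = 117 + Q)
W(R(-20, -8), -151) - h(C(19), -249) = (117 + 0) - (-249 + 556*(⅒)) = 117 - (-249 + 278/5) = 117 - 1*(-967/5) = 117 + 967/5 = 1552/5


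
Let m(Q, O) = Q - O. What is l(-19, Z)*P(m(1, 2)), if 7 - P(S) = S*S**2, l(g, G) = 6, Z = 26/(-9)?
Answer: 48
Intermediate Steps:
Z = -26/9 (Z = 26*(-1/9) = -26/9 ≈ -2.8889)
P(S) = 7 - S**3 (P(S) = 7 - S*S**2 = 7 - S**3)
l(-19, Z)*P(m(1, 2)) = 6*(7 - (1 - 1*2)**3) = 6*(7 - (1 - 2)**3) = 6*(7 - 1*(-1)**3) = 6*(7 - 1*(-1)) = 6*(7 + 1) = 6*8 = 48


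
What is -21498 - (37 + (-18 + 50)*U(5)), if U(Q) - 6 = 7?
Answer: -21951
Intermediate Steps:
U(Q) = 13 (U(Q) = 6 + 7 = 13)
-21498 - (37 + (-18 + 50)*U(5)) = -21498 - (37 + (-18 + 50)*13) = -21498 - (37 + 32*13) = -21498 - (37 + 416) = -21498 - 1*453 = -21498 - 453 = -21951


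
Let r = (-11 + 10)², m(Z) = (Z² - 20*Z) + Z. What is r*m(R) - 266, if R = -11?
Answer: 64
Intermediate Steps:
m(Z) = Z² - 19*Z
r = 1 (r = (-1)² = 1)
r*m(R) - 266 = 1*(-11*(-19 - 11)) - 266 = 1*(-11*(-30)) - 266 = 1*330 - 266 = 330 - 266 = 64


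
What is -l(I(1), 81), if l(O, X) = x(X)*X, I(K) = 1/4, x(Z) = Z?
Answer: -6561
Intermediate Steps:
I(K) = ¼
l(O, X) = X² (l(O, X) = X*X = X²)
-l(I(1), 81) = -1*81² = -1*6561 = -6561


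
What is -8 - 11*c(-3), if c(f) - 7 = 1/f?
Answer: -244/3 ≈ -81.333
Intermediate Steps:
c(f) = 7 + 1/f
-8 - 11*c(-3) = -8 - 11*(7 + 1/(-3)) = -8 - 11*(7 - ⅓) = -8 - 11*20/3 = -8 - 220/3 = -244/3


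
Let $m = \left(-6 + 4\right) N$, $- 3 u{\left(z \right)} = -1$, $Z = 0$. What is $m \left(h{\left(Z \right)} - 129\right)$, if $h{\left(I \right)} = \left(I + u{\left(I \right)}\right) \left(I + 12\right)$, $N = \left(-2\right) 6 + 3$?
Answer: $-2250$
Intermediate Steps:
$u{\left(z \right)} = \frac{1}{3}$ ($u{\left(z \right)} = \left(- \frac{1}{3}\right) \left(-1\right) = \frac{1}{3}$)
$N = -9$ ($N = -12 + 3 = -9$)
$h{\left(I \right)} = \left(12 + I\right) \left(\frac{1}{3} + I\right)$ ($h{\left(I \right)} = \left(I + \frac{1}{3}\right) \left(I + 12\right) = \left(\frac{1}{3} + I\right) \left(12 + I\right) = \left(12 + I\right) \left(\frac{1}{3} + I\right)$)
$m = 18$ ($m = \left(-6 + 4\right) \left(-9\right) = \left(-2\right) \left(-9\right) = 18$)
$m \left(h{\left(Z \right)} - 129\right) = 18 \left(\left(4 + 0^{2} + \frac{37}{3} \cdot 0\right) - 129\right) = 18 \left(\left(4 + 0 + 0\right) - 129\right) = 18 \left(4 - 129\right) = 18 \left(-125\right) = -2250$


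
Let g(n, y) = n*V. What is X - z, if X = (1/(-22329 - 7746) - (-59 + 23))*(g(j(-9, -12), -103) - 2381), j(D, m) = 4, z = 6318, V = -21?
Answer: -571773377/6015 ≈ -95058.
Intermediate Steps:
g(n, y) = -21*n (g(n, y) = n*(-21) = -21*n)
X = -533770607/6015 (X = (1/(-22329 - 7746) - (-59 + 23))*(-21*4 - 2381) = (1/(-30075) - 1*(-36))*(-84 - 2381) = (-1/30075 + 36)*(-2465) = (1082699/30075)*(-2465) = -533770607/6015 ≈ -88740.)
X - z = -533770607/6015 - 1*6318 = -533770607/6015 - 6318 = -571773377/6015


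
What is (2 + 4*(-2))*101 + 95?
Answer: -511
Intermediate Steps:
(2 + 4*(-2))*101 + 95 = (2 - 8)*101 + 95 = -6*101 + 95 = -606 + 95 = -511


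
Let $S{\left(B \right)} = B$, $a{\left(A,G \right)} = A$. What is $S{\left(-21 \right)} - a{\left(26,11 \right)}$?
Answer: $-47$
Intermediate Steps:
$S{\left(-21 \right)} - a{\left(26,11 \right)} = -21 - 26 = -47$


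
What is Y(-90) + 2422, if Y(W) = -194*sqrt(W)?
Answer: 2422 - 582*I*sqrt(10) ≈ 2422.0 - 1840.4*I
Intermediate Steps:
Y(-90) + 2422 = -582*I*sqrt(10) + 2422 = 2422 - 582*I*sqrt(10)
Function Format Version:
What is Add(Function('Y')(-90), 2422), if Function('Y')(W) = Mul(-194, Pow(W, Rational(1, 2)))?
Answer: Add(2422, Mul(-582, I, Pow(10, Rational(1, 2)))) ≈ Add(2422.0, Mul(-1840.4, I))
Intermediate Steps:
Add(Function('Y')(-90), 2422) = Add(Mul(-194, Pow(-90, Rational(1, 2))), 2422) = Add(Mul(-194, Mul(3, I, Pow(10, Rational(1, 2)))), 2422) = Add(Mul(-582, I, Pow(10, Rational(1, 2))), 2422) = Add(2422, Mul(-582, I, Pow(10, Rational(1, 2))))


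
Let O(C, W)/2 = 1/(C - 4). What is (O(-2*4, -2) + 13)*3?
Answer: 77/2 ≈ 38.500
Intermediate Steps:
O(C, W) = 2/(-4 + C) (O(C, W) = 2/(C - 4) = 2/(-4 + C))
(O(-2*4, -2) + 13)*3 = (2/(-4 - 2*4) + 13)*3 = (2/(-4 - 8) + 13)*3 = (2/(-12) + 13)*3 = (2*(-1/12) + 13)*3 = (-1/6 + 13)*3 = (77/6)*3 = 77/2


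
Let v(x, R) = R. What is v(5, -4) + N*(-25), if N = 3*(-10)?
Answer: 746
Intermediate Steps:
N = -30
v(5, -4) + N*(-25) = -4 - 30*(-25) = -4 + 750 = 746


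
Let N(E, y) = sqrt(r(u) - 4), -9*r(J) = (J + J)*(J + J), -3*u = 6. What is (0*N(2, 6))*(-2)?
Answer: 0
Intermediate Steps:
u = -2 (u = -1/3*6 = -2)
r(J) = -4*J**2/9 (r(J) = -(J + J)*(J + J)/9 = -2*J*2*J/9 = -4*J**2/9)
N(E, y) = 2*I*sqrt(13)/3 (N(E, y) = sqrt(-4/9*(-2)**2 - 4) = sqrt(-4/9*4 - 4) = sqrt(-16/9 - 4) = sqrt(-52/9) = 2*I*sqrt(13)/3)
(0*N(2, 6))*(-2) = (0*(2*I*sqrt(13)/3))*(-2) = 0*(-2) = 0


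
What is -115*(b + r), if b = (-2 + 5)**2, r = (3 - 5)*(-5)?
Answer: -2185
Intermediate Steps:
r = 10 (r = -2*(-5) = 10)
b = 9 (b = 3**2 = 9)
-115*(b + r) = -115*(9 + 10) = -115*19 = -2185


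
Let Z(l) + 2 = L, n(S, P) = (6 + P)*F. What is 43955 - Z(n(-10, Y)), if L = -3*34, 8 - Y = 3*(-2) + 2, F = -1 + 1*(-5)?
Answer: 44059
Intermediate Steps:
F = -6 (F = -1 - 5 = -6)
Y = 12 (Y = 8 - (3*(-2) + 2) = 8 - (-6 + 2) = 8 - 1*(-4) = 8 + 4 = 12)
n(S, P) = -36 - 6*P (n(S, P) = (6 + P)*(-6) = -36 - 6*P)
L = -102
Z(l) = -104 (Z(l) = -2 - 102 = -104)
43955 - Z(n(-10, Y)) = 43955 - 1*(-104) = 43955 + 104 = 44059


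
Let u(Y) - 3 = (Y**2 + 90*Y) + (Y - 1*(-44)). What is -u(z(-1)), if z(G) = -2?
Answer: 131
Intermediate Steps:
u(Y) = 47 + Y**2 + 91*Y (u(Y) = 3 + ((Y**2 + 90*Y) + (Y - 1*(-44))) = 3 + ((Y**2 + 90*Y) + (Y + 44)) = 3 + ((Y**2 + 90*Y) + (44 + Y)) = 3 + (44 + Y**2 + 91*Y) = 47 + Y**2 + 91*Y)
-u(z(-1)) = -(47 + (-2)**2 + 91*(-2)) = -(47 + 4 - 182) = -1*(-131) = 131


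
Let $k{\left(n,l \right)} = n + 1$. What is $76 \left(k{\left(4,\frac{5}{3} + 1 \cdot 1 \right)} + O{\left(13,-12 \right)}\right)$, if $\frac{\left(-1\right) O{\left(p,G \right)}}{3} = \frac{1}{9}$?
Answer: $\frac{1064}{3} \approx 354.67$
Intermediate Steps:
$O{\left(p,G \right)} = - \frac{1}{3}$ ($O{\left(p,G \right)} = - \frac{3}{9} = \left(-3\right) \frac{1}{9} = - \frac{1}{3}$)
$k{\left(n,l \right)} = 1 + n$
$76 \left(k{\left(4,\frac{5}{3} + 1 \cdot 1 \right)} + O{\left(13,-12 \right)}\right) = 76 \left(\left(1 + 4\right) - \frac{1}{3}\right) = 76 \left(5 - \frac{1}{3}\right) = 76 \cdot \frac{14}{3} = \frac{1064}{3}$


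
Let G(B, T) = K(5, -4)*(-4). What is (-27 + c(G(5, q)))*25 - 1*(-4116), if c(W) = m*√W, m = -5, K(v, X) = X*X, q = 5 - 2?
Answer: 3441 - 1000*I ≈ 3441.0 - 1000.0*I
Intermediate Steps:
q = 3
K(v, X) = X²
G(B, T) = -64 (G(B, T) = (-4)²*(-4) = 16*(-4) = -64)
c(W) = -5*√W
(-27 + c(G(5, q)))*25 - 1*(-4116) = (-27 - 40*I)*25 - 1*(-4116) = (-27 - 40*I)*25 + 4116 = (-675 - 1000*I) + 4116 = 3441 - 1000*I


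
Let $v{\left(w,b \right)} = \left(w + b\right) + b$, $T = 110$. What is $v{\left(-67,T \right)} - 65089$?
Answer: $-64936$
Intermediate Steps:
$v{\left(w,b \right)} = w + 2 b$ ($v{\left(w,b \right)} = \left(b + w\right) + b = w + 2 b$)
$v{\left(-67,T \right)} - 65089 = \left(-67 + 2 \cdot 110\right) - 65089 = \left(-67 + 220\right) - 65089 = 153 - 65089 = -64936$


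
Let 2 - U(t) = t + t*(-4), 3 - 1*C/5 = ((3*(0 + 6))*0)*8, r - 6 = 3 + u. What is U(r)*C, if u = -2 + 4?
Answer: 525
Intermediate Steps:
u = 2
r = 11 (r = 6 + (3 + 2) = 6 + 5 = 11)
C = 15 (C = 15 - 5*(3*(0 + 6))*0*8 = 15 - 5*(3*6)*0*8 = 15 - 5*18*0*8 = 15 - 0*8 = 15 - 5*0 = 15 + 0 = 15)
U(t) = 2 + 3*t (U(t) = 2 - (t + t*(-4)) = 2 - (t - 4*t) = 2 - (-3)*t = 2 + 3*t)
U(r)*C = (2 + 3*11)*15 = (2 + 33)*15 = 35*15 = 525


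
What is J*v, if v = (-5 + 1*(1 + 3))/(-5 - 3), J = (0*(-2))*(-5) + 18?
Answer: 9/4 ≈ 2.2500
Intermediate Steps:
J = 18 (J = 0*(-5) + 18 = 0 + 18 = 18)
v = ⅛ (v = (-5 + 1*4)/(-8) = (-5 + 4)*(-⅛) = -1*(-⅛) = ⅛ ≈ 0.12500)
J*v = 18*(⅛) = 9/4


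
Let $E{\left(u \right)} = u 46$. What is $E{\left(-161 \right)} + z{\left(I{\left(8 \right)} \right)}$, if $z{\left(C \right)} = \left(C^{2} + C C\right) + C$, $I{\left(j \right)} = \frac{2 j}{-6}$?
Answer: $- \frac{66550}{9} \approx -7394.4$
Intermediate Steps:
$I{\left(j \right)} = - \frac{j}{3}$ ($I{\left(j \right)} = 2 j \left(- \frac{1}{6}\right) = - \frac{j}{3}$)
$E{\left(u \right)} = 46 u$
$z{\left(C \right)} = C + 2 C^{2}$ ($z{\left(C \right)} = \left(C^{2} + C^{2}\right) + C = 2 C^{2} + C = C + 2 C^{2}$)
$E{\left(-161 \right)} + z{\left(I{\left(8 \right)} \right)} = 46 \left(-161\right) + \left(- \frac{1}{3}\right) 8 \left(1 + 2 \left(\left(- \frac{1}{3}\right) 8\right)\right) = -7406 - \frac{8 \left(1 + 2 \left(- \frac{8}{3}\right)\right)}{3} = -7406 - \frac{8 \left(1 - \frac{16}{3}\right)}{3} = -7406 - - \frac{104}{9} = -7406 + \frac{104}{9} = - \frac{66550}{9}$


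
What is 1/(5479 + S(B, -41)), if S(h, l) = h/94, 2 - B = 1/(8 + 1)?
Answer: 846/4635251 ≈ 0.00018251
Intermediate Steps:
B = 17/9 (B = 2 - 1/(8 + 1) = 2 - 1/9 = 2 - 1*⅑ = 2 - ⅑ = 17/9 ≈ 1.8889)
S(h, l) = h/94 (S(h, l) = h*(1/94) = h/94)
1/(5479 + S(B, -41)) = 1/(5479 + (1/94)*(17/9)) = 1/(5479 + 17/846) = 1/(4635251/846) = 846/4635251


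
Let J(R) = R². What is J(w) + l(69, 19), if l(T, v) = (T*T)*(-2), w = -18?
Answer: -9198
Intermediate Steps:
l(T, v) = -2*T² (l(T, v) = T²*(-2) = -2*T²)
J(w) + l(69, 19) = (-18)² - 2*69² = 324 - 2*4761 = 324 - 9522 = -9198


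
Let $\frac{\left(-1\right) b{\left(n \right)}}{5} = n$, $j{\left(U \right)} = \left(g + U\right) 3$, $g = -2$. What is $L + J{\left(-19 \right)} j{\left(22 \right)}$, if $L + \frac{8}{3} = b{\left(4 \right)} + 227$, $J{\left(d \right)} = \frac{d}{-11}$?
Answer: $\frac{10163}{33} \approx 307.97$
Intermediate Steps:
$j{\left(U \right)} = -6 + 3 U$ ($j{\left(U \right)} = \left(-2 + U\right) 3 = -6 + 3 U$)
$J{\left(d \right)} = - \frac{d}{11}$ ($J{\left(d \right)} = d \left(- \frac{1}{11}\right) = - \frac{d}{11}$)
$b{\left(n \right)} = - 5 n$
$L = \frac{613}{3}$ ($L = - \frac{8}{3} + \left(\left(-5\right) 4 + 227\right) = - \frac{8}{3} + \left(-20 + 227\right) = - \frac{8}{3} + 207 = \frac{613}{3} \approx 204.33$)
$L + J{\left(-19 \right)} j{\left(22 \right)} = \frac{613}{3} + \left(- \frac{1}{11}\right) \left(-19\right) \left(-6 + 3 \cdot 22\right) = \frac{613}{3} + \frac{19 \left(-6 + 66\right)}{11} = \frac{613}{3} + \frac{19}{11} \cdot 60 = \frac{613}{3} + \frac{1140}{11} = \frac{10163}{33}$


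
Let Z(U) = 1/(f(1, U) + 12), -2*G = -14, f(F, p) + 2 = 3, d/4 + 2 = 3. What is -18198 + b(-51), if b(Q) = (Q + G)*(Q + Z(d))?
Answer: -207446/13 ≈ -15957.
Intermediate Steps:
d = 4 (d = -8 + 4*3 = -8 + 12 = 4)
f(F, p) = 1 (f(F, p) = -2 + 3 = 1)
G = 7 (G = -1/2*(-14) = 7)
Z(U) = 1/13 (Z(U) = 1/(1 + 12) = 1/13)
b(Q) = (7 + Q)*(1/13 + Q) (b(Q) = (Q + 7)*(Q + 1/13) = (7 + Q)*(1/13 + Q))
-18198 + b(-51) = -18198 + (7/13 + (-51)**2 + (92/13)*(-51)) = -18198 + (7/13 + 2601 - 4692/13) = -18198 + 29128/13 = -207446/13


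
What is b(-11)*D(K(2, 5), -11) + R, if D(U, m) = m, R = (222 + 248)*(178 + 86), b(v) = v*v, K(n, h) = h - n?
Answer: 122749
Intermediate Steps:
b(v) = v²
R = 124080 (R = 470*264 = 124080)
b(-11)*D(K(2, 5), -11) + R = (-11)²*(-11) + 124080 = 121*(-11) + 124080 = -1331 + 124080 = 122749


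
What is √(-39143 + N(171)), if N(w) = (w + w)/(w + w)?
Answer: I*√39142 ≈ 197.84*I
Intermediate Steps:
N(w) = 1 (N(w) = (2*w)/((2*w)) = (2*w)*(1/(2*w)) = 1)
√(-39143 + N(171)) = √(-39143 + 1) = √(-39142) = I*√39142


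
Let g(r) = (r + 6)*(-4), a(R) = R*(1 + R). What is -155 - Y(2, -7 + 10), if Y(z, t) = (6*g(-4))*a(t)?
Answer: 421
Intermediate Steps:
g(r) = -24 - 4*r (g(r) = (6 + r)*(-4) = -24 - 4*r)
Y(z, t) = -48*t*(1 + t) (Y(z, t) = (6*(-24 - 4*(-4)))*(t*(1 + t)) = (6*(-24 + 16))*(t*(1 + t)) = (6*(-8))*(t*(1 + t)) = -48*t*(1 + t))
-155 - Y(2, -7 + 10) = -155 - (-48)*(-7 + 10)*(1 + (-7 + 10)) = -155 - (-48)*3*(1 + 3) = -155 - (-48)*3*4 = -155 - 1*(-576) = -155 + 576 = 421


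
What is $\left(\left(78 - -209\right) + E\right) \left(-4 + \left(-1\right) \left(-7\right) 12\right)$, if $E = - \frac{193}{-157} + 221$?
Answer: $\frac{6395920}{157} \approx 40738.0$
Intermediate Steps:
$E = \frac{34890}{157}$ ($E = \left(-193\right) \left(- \frac{1}{157}\right) + 221 = \frac{193}{157} + 221 = \frac{34890}{157} \approx 222.23$)
$\left(\left(78 - -209\right) + E\right) \left(-4 + \left(-1\right) \left(-7\right) 12\right) = \left(\left(78 - -209\right) + \frac{34890}{157}\right) \left(-4 + \left(-1\right) \left(-7\right) 12\right) = \left(\left(78 + 209\right) + \frac{34890}{157}\right) \left(-4 + 7 \cdot 12\right) = \left(287 + \frac{34890}{157}\right) \left(-4 + 84\right) = \frac{79949}{157} \cdot 80 = \frac{6395920}{157}$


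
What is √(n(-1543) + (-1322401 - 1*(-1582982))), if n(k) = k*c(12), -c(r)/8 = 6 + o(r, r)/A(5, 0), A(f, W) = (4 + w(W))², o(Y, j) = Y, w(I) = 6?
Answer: 7*√171493/5 ≈ 579.76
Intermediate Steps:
A(f, W) = 100 (A(f, W) = (4 + 6)² = 10² = 100)
c(r) = -48 - 2*r/25 (c(r) = -8*(6 + r/100) = -48 - 2*r/25)
n(k) = -1224*k/25 (n(k) = k*(-48 - 2/25*12) = k*(-48 - 24/25) = k*(-1224/25) = -1224*k/25)
√(n(-1543) + (-1322401 - 1*(-1582982))) = √(-1224/25*(-1543) + (-1322401 - 1*(-1582982))) = √(1888632/25 + (-1322401 + 1582982)) = √(1888632/25 + 260581) = √(8403157/25) = 7*√171493/5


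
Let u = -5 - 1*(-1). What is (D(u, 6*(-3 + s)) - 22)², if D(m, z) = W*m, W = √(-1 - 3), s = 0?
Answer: 420 + 352*I ≈ 420.0 + 352.0*I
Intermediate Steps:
u = -4 (u = -5 + 1 = -4)
W = 2*I (W = √(-4) = 2*I ≈ 2.0*I)
D(m, z) = 2*I*m (D(m, z) = (2*I)*m = 2*I*m)
(D(u, 6*(-3 + s)) - 22)² = (2*I*(-4) - 22)² = (-8*I - 22)² = (-22 - 8*I)²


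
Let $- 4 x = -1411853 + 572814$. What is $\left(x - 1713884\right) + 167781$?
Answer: $- \frac{5345373}{4} \approx -1.3363 \cdot 10^{6}$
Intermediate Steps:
$x = \frac{839039}{4}$ ($x = - \frac{-1411853 + 572814}{4} = \left(- \frac{1}{4}\right) \left(-839039\right) = \frac{839039}{4} \approx 2.0976 \cdot 10^{5}$)
$\left(x - 1713884\right) + 167781 = \left(\frac{839039}{4} - 1713884\right) + 167781 = - \frac{6016497}{4} + 167781 = - \frac{5345373}{4}$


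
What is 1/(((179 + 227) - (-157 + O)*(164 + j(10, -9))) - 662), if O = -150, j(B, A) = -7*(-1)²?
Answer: 1/47943 ≈ 2.0858e-5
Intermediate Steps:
j(B, A) = -7 (j(B, A) = -7*1 = -7)
1/(((179 + 227) - (-157 + O)*(164 + j(10, -9))) - 662) = 1/(((179 + 227) - (-157 - 150)*(164 - 7)) - 662) = 1/((406 - (-307)*157) - 662) = 1/((406 - 1*(-48199)) - 662) = 1/((406 + 48199) - 662) = 1/(48605 - 662) = 1/47943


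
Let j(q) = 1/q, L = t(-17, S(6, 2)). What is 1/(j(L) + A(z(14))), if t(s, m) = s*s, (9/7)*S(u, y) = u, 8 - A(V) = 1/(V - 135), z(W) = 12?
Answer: 35547/284788 ≈ 0.12482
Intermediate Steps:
A(V) = 8 - 1/(-135 + V) (A(V) = 8 - 1/(V - 135) = 8 - 1/(-135 + V))
S(u, y) = 7*u/9
t(s, m) = s²
L = 289 (L = (-17)² = 289)
1/(j(L) + A(z(14))) = 1/(1/289 + (-1081 + 8*12)/(-135 + 12)) = 1/(1/289 + (-1081 + 96)/(-123)) = 1/(1/289 - 1/123*(-985)) = 1/(1/289 + 985/123) = 1/(284788/35547) = 35547/284788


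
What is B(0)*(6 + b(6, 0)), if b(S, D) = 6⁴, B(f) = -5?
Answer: -6510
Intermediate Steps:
b(S, D) = 1296
B(0)*(6 + b(6, 0)) = -5*(6 + 1296) = -5*1302 = -6510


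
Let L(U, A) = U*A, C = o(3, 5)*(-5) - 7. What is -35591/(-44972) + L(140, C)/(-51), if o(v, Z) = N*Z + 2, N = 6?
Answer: 1053260501/2293572 ≈ 459.22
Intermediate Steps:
o(v, Z) = 2 + 6*Z (o(v, Z) = 6*Z + 2 = 2 + 6*Z)
C = -167 (C = (2 + 6*5)*(-5) - 7 = (2 + 30)*(-5) - 7 = 32*(-5) - 7 = -160 - 7 = -167)
L(U, A) = A*U
-35591/(-44972) + L(140, C)/(-51) = -35591/(-44972) - 167*140/(-51) = -35591*(-1/44972) - 23380*(-1/51) = 35591/44972 + 23380/51 = 1053260501/2293572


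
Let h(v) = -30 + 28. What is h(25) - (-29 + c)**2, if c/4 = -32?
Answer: -24651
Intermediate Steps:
c = -128 (c = 4*(-32) = -128)
h(v) = -2
h(25) - (-29 + c)**2 = -2 - (-29 - 128)**2 = -2 - 1*(-157)**2 = -2 - 1*24649 = -2 - 24649 = -24651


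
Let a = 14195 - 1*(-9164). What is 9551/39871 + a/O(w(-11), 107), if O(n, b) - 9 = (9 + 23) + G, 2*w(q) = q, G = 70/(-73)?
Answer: 68016225870/116542933 ≈ 583.62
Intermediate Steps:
G = -70/73 (G = 70*(-1/73) = -70/73 ≈ -0.95890)
a = 23359 (a = 14195 + 9164 = 23359)
w(q) = q/2
O(n, b) = 2923/73 (O(n, b) = 9 + ((9 + 23) - 70/73) = 9 + (32 - 70/73) = 9 + 2266/73 = 2923/73)
9551/39871 + a/O(w(-11), 107) = 9551/39871 + 23359/(2923/73) = 9551*(1/39871) + 23359*(73/2923) = 9551/39871 + 1705207/2923 = 68016225870/116542933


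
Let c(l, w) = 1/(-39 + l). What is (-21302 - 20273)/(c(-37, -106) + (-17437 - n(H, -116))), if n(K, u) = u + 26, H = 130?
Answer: 3159700/1318373 ≈ 2.3967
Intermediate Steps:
n(K, u) = 26 + u
(-21302 - 20273)/(c(-37, -106) + (-17437 - n(H, -116))) = (-21302 - 20273)/(1/(-39 - 37) + (-17437 - (26 - 116))) = -41575/(1/(-76) + (-17437 - 1*(-90))) = -41575/(-1/76 + (-17437 + 90)) = -41575/(-1/76 - 17347) = -41575/(-1318373/76) = -41575*(-76/1318373) = 3159700/1318373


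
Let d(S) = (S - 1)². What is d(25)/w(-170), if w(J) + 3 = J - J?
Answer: -192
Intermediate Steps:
w(J) = -3 (w(J) = -3 + (J - J) = -3 + 0 = -3)
d(S) = (-1 + S)²
d(25)/w(-170) = (-1 + 25)²/(-3) = 24²*(-⅓) = 576*(-⅓) = -192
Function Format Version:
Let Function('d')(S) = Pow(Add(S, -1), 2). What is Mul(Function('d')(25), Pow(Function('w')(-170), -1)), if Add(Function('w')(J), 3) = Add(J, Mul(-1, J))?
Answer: -192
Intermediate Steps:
Function('w')(J) = -3 (Function('w')(J) = Add(-3, Add(J, Mul(-1, J))) = Add(-3, 0) = -3)
Function('d')(S) = Pow(Add(-1, S), 2)
Mul(Function('d')(25), Pow(Function('w')(-170), -1)) = Mul(Pow(Add(-1, 25), 2), Pow(-3, -1)) = Mul(Pow(24, 2), Rational(-1, 3)) = Mul(576, Rational(-1, 3)) = -192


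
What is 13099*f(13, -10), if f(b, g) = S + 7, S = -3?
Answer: 52396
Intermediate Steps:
f(b, g) = 4 (f(b, g) = -3 + 7 = 4)
13099*f(13, -10) = 13099*4 = 52396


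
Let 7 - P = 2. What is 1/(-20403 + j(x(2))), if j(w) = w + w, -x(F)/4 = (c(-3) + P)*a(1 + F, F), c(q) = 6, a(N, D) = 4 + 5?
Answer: -1/21195 ≈ -4.7181e-5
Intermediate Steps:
P = 5 (P = 7 - 1*2 = 7 - 2 = 5)
a(N, D) = 9
x(F) = -396 (x(F) = -4*(6 + 5)*9 = -44*9 = -4*99 = -396)
j(w) = 2*w
1/(-20403 + j(x(2))) = 1/(-20403 + 2*(-396)) = 1/(-20403 - 792) = 1/(-21195) = -1/21195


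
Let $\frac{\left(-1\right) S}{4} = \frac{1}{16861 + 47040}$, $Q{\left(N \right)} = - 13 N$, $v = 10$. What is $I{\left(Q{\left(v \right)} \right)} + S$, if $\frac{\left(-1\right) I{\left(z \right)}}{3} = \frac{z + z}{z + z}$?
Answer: $- \frac{191707}{63901} \approx -3.0001$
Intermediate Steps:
$I{\left(z \right)} = -3$ ($I{\left(z \right)} = - 3 \frac{z + z}{z + z} = - 3 \frac{2 z}{2 z} = - 3 \cdot 2 z \frac{1}{2 z} = \left(-3\right) 1 = -3$)
$S = - \frac{4}{63901}$ ($S = - \frac{4}{16861 + 47040} = - \frac{4}{63901} \approx -6.2597 \cdot 10^{-5}$)
$I{\left(Q{\left(v \right)} \right)} + S = -3 - \frac{4}{63901} = - \frac{191707}{63901}$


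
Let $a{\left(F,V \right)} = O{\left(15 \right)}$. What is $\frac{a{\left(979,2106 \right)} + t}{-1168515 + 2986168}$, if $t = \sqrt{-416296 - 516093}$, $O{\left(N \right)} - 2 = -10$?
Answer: $- \frac{8}{1817653} + \frac{i \sqrt{932389}}{1817653} \approx -4.4013 \cdot 10^{-6} + 0.00053124 i$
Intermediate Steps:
$O{\left(N \right)} = -8$ ($O{\left(N \right)} = 2 - 10 = -8$)
$a{\left(F,V \right)} = -8$
$t = i \sqrt{932389}$ ($t = \sqrt{-932389} = i \sqrt{932389} \approx 965.6 i$)
$\frac{a{\left(979,2106 \right)} + t}{-1168515 + 2986168} = \frac{-8 + i \sqrt{932389}}{-1168515 + 2986168} = \frac{-8 + i \sqrt{932389}}{1817653} = \left(-8 + i \sqrt{932389}\right) \frac{1}{1817653} = - \frac{8}{1817653} + \frac{i \sqrt{932389}}{1817653}$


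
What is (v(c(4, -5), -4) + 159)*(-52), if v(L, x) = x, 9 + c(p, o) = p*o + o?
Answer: -8060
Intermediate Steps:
c(p, o) = -9 + o + o*p (c(p, o) = -9 + (p*o + o) = -9 + (o*p + o) = -9 + (o + o*p) = -9 + o + o*p)
(v(c(4, -5), -4) + 159)*(-52) = (-4 + 159)*(-52) = 155*(-52) = -8060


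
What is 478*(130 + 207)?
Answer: 161086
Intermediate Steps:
478*(130 + 207) = 478*337 = 161086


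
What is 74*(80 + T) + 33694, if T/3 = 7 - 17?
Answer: 37394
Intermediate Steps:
T = -30 (T = 3*(7 - 17) = 3*(-10) = -30)
74*(80 + T) + 33694 = 74*(80 - 30) + 33694 = 74*50 + 33694 = 3700 + 33694 = 37394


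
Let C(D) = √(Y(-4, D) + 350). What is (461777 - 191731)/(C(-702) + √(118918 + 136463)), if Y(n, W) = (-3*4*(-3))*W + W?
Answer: 270046/(√255381 + 2*I*√6406) ≈ 485.64 - 153.83*I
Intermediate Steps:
Y(n, W) = 37*W (Y(n, W) = (-12*(-3))*W + W = 36*W + W = 37*W)
C(D) = √(350 + 37*D) (C(D) = √(37*D + 350) = √(350 + 37*D))
(461777 - 191731)/(C(-702) + √(118918 + 136463)) = (461777 - 191731)/(√(350 + 37*(-702)) + √(118918 + 136463)) = 270046/(√(350 - 25974) + √255381) = 270046/(√(-25624) + √255381) = 270046/(2*I*√6406 + √255381) = 270046/(√255381 + 2*I*√6406)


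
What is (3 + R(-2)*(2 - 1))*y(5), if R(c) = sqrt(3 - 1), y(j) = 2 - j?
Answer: -9 - 3*sqrt(2) ≈ -13.243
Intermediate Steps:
R(c) = sqrt(2)
(3 + R(-2)*(2 - 1))*y(5) = (3 + sqrt(2)*(2 - 1))*(2 - 1*5) = (3 + sqrt(2)*1)*(2 - 5) = (3 + sqrt(2))*(-3) = -9 - 3*sqrt(2)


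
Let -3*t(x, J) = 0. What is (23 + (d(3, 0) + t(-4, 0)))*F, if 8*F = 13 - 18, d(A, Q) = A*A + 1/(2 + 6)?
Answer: -1285/64 ≈ -20.078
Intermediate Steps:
t(x, J) = 0 (t(x, J) = -1/3*0 = 0)
d(A, Q) = 1/8 + A**2 (d(A, Q) = A**2 + 1/8 = 1/8 + A**2)
F = -5/8 (F = (13 - 18)/8 = (1/8)*(-5) = -5/8 ≈ -0.62500)
(23 + (d(3, 0) + t(-4, 0)))*F = (23 + ((1/8 + 3**2) + 0))*(-5/8) = (23 + ((1/8 + 9) + 0))*(-5/8) = (23 + (73/8 + 0))*(-5/8) = (23 + 73/8)*(-5/8) = (257/8)*(-5/8) = -1285/64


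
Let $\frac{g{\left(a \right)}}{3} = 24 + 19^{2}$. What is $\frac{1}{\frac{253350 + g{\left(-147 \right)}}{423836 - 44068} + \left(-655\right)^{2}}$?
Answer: $\frac{379768}{162930220705} \approx 2.3309 \cdot 10^{-6}$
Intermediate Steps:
$g{\left(a \right)} = 1155$ ($g{\left(a \right)} = 3 \left(24 + 19^{2}\right) = 3 \left(24 + 361\right) = 3 \cdot 385 = 1155$)
$\frac{1}{\frac{253350 + g{\left(-147 \right)}}{423836 - 44068} + \left(-655\right)^{2}} = \frac{1}{\frac{253350 + 1155}{423836 - 44068} + \left(-655\right)^{2}} = \frac{1}{\frac{254505}{379768} + 429025} = \frac{1}{\frac{162930220705}{379768}} = \frac{379768}{162930220705}$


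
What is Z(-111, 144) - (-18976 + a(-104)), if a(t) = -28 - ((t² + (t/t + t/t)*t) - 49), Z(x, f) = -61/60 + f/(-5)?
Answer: 1771991/60 ≈ 29533.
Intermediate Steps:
Z(x, f) = -61/60 - f/5 (Z(x, f) = -61*1/60 + f*(-⅕) = -61/60 - f/5)
a(t) = 21 - t² - 2*t (a(t) = -28 - ((t² + (1 + 1)*t) - 49) = -28 - ((t² + 2*t) - 49) = -28 - (-49 + t² + 2*t) = -28 + (49 - t² - 2*t) = 21 - t² - 2*t)
Z(-111, 144) - (-18976 + a(-104)) = (-61/60 - ⅕*144) - (-18976 + (21 - 1*(-104)² - 2*(-104))) = (-61/60 - 144/5) - (-18976 + (21 - 1*10816 + 208)) = -1789/60 - (-18976 + (21 - 10816 + 208)) = -1789/60 - (-18976 - 10587) = -1789/60 - 1*(-29563) = -1789/60 + 29563 = 1771991/60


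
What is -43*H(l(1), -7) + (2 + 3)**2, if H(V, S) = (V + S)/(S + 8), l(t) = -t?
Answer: 369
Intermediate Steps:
H(V, S) = (S + V)/(8 + S)
-43*H(l(1), -7) + (2 + 3)**2 = -43*(-7 - 1*1)/(8 - 7) + (2 + 3)**2 = -43*(-7 - 1)/1 + 5**2 = -43*(-8) + 25 = 344 + 25 = 369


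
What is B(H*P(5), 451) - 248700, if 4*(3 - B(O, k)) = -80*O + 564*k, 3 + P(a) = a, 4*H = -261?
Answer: -314898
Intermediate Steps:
H = -261/4 (H = (1/4)*(-261) = -261/4 ≈ -65.250)
P(a) = -3 + a
B(O, k) = 3 - 141*k + 20*O (B(O, k) = 3 - (-80*O + 564*k)/4 = 3 + (-141*k + 20*O) = 3 - 141*k + 20*O)
B(H*P(5), 451) - 248700 = (3 - 141*451 + 20*(-261*(-3 + 5)/4)) - 248700 = (3 - 63591 + 20*(-261/4*2)) - 248700 = (3 - 63591 + 20*(-261/2)) - 248700 = (3 - 63591 - 2610) - 248700 = -66198 - 248700 = -314898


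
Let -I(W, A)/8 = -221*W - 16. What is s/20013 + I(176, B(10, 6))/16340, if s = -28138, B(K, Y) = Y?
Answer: 75923578/4302795 ≈ 17.645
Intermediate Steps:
I(W, A) = 128 + 1768*W (I(W, A) = -8*(-221*W - 16) = -8*(-16 - 221*W) = 128 + 1768*W)
s/20013 + I(176, B(10, 6))/16340 = -28138/20013 + (128 + 1768*176)/16340 = -28138*1/20013 + (128 + 311168)*(1/16340) = -28138/20013 + 311296*(1/16340) = -28138/20013 + 4096/215 = 75923578/4302795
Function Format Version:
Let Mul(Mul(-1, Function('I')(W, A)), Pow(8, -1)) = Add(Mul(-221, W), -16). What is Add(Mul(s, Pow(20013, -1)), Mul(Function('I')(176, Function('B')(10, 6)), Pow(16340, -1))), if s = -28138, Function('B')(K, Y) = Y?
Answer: Rational(75923578, 4302795) ≈ 17.645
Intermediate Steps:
Function('I')(W, A) = Add(128, Mul(1768, W)) (Function('I')(W, A) = Mul(-8, Add(Mul(-221, W), -16)) = Mul(-8, Add(-16, Mul(-221, W))) = Add(128, Mul(1768, W)))
Add(Mul(s, Pow(20013, -1)), Mul(Function('I')(176, Function('B')(10, 6)), Pow(16340, -1))) = Add(Mul(-28138, Pow(20013, -1)), Mul(Add(128, Mul(1768, 176)), Pow(16340, -1))) = Add(Mul(-28138, Rational(1, 20013)), Mul(Add(128, 311168), Rational(1, 16340))) = Add(Rational(-28138, 20013), Mul(311296, Rational(1, 16340))) = Add(Rational(-28138, 20013), Rational(4096, 215)) = Rational(75923578, 4302795)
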